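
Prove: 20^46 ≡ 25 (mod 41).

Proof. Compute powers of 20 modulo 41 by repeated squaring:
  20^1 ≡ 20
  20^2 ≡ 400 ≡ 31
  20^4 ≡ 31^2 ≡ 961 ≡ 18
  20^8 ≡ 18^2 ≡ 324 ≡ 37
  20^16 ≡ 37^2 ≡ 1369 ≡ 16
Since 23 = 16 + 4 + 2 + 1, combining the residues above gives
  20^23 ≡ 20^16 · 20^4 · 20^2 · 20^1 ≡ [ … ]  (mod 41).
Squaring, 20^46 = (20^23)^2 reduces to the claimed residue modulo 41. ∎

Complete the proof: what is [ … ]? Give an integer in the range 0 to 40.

Multiply the listed residues: 16 · 18 · 31 · 20 = 288 → 8928 → 178560.
Reducing modulo 41: 178560 = 4355·41 + 5, so 20^23 ≡ 5.

5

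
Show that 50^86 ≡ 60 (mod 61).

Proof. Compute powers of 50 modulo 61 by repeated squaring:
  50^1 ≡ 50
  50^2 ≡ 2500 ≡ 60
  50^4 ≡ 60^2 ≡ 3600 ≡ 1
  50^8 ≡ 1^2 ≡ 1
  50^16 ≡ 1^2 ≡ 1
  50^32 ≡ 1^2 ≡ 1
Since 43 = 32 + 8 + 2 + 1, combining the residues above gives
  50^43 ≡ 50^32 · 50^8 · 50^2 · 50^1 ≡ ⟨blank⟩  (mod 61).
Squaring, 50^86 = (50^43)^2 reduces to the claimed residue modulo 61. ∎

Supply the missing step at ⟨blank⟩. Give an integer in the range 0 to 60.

Multiply the listed residues: 1 · 1 · 60 · 50 = 1 → 60 → 3000.
Reducing modulo 61: 3000 = 49·61 + 11, so 50^43 ≡ 11.

11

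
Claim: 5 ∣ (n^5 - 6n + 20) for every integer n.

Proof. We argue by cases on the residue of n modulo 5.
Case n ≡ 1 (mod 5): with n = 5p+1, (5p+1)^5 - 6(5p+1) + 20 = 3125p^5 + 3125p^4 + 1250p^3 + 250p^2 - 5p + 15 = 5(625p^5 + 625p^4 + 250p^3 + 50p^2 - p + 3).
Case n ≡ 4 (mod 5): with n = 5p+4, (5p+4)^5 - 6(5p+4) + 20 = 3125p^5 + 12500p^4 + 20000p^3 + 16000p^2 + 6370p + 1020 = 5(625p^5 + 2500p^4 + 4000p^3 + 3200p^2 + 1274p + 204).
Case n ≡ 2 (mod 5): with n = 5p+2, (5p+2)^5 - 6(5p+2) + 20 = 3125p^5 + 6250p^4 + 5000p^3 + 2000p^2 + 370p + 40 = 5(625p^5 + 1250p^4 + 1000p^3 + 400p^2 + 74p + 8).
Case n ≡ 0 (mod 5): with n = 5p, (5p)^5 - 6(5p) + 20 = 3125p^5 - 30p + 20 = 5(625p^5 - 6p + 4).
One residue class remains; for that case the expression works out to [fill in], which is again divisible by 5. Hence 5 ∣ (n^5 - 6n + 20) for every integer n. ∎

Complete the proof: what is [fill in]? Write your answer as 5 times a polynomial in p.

Only n ≡ 3 (mod 5) is unaccounted for. Put n = 5p+3:
(5p+3)^5 - 6(5p+3) + 20 expands to 3125p^5 + 9375p^4 + 11250p^3 + 6750p^2 + 1995p + 245,
and factoring out 5 leaves 5(625p^5 + 1875p^4 + 2250p^3 + 1350p^2 + 399p + 49).

5(625p^5 + 1875p^4 + 2250p^3 + 1350p^2 + 399p + 49)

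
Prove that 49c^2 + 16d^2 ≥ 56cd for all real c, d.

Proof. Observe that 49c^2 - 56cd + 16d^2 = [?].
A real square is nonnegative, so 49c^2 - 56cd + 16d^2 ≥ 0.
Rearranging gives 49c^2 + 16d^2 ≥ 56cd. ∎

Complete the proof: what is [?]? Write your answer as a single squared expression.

(7c - 4d)^2

49c^2 - 56cd + 16d^2 is a perfect-square trinomial: the outer terms are (7c)^2 and (4d)^2, and the cross term is -2·7c·4d.
So 49c^2 - 56cd + 16d^2 = (7c - 4d)^2 ≥ 0.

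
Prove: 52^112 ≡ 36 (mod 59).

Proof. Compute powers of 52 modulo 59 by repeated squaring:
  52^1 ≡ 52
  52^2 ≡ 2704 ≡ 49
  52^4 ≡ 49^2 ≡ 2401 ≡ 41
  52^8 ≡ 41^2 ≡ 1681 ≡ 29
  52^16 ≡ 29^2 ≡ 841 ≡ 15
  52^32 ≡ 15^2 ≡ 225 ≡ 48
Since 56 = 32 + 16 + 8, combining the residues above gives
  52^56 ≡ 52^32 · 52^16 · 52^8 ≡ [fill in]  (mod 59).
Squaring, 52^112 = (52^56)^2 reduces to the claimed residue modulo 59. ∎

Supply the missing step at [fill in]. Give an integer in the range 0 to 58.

Multiply the listed residues: 48 · 15 · 29 = 720 → 20880.
Reducing modulo 59: 20880 = 353·59 + 53, so 52^56 ≡ 53.

53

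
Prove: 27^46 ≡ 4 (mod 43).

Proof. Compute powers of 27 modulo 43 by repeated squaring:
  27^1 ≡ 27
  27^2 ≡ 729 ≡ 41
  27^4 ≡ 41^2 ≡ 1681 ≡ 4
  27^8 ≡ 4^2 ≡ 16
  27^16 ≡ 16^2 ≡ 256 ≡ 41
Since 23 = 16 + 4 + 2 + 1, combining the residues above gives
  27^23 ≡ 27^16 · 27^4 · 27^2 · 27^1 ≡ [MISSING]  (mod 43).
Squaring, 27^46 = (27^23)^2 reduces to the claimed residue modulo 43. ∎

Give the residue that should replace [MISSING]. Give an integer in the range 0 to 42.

27^16 · 27^4 · 27^2 · 27^1 ≡ 41 · 4 · 41 · 27 = 181548.
181548 mod 43 = 2, so 27^23 ≡ 2 (mod 43).

2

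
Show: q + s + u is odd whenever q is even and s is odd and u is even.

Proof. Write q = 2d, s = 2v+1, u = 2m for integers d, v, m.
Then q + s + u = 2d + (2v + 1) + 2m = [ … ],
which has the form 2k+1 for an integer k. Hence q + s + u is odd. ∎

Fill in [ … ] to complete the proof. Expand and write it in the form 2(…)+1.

2d + (2v + 1) + 2m = 2d + 2m + 2v + 1
= 2(d + m + v) + 1.
Since d + m + v is an integer, the sum is of the form 2k+1 for an integer k.

2(d + m + v) + 1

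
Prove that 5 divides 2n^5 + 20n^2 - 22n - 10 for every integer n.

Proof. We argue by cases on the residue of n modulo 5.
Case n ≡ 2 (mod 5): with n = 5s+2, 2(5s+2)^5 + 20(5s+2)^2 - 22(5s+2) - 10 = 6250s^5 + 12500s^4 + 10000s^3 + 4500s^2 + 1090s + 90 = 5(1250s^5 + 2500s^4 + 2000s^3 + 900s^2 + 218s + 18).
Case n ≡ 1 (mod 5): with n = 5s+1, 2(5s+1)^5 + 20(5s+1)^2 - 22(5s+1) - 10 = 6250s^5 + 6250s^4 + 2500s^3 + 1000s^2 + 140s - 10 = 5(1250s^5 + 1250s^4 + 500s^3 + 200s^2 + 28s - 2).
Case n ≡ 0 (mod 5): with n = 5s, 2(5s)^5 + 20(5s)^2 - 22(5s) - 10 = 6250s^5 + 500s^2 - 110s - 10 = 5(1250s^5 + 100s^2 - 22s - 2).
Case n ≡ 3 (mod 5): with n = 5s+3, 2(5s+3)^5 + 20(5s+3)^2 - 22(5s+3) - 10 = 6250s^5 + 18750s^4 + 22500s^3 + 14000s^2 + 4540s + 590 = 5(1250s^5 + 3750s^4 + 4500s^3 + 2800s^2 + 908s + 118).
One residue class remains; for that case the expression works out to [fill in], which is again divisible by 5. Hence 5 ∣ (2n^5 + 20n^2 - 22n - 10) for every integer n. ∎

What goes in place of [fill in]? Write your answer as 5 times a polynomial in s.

5(1250s^5 + 5000s^4 + 8000s^3 + 6500s^2 + 2698s + 454)

Only n ≡ 4 (mod 5) is unaccounted for. Put n = 5s+4:
2(5s+4)^5 + 20(5s+4)^2 - 22(5s+4) - 10 expands to 6250s^5 + 25000s^4 + 40000s^3 + 32500s^2 + 13490s + 2270,
and factoring out 5 leaves 5(1250s^5 + 5000s^4 + 8000s^3 + 6500s^2 + 2698s + 454).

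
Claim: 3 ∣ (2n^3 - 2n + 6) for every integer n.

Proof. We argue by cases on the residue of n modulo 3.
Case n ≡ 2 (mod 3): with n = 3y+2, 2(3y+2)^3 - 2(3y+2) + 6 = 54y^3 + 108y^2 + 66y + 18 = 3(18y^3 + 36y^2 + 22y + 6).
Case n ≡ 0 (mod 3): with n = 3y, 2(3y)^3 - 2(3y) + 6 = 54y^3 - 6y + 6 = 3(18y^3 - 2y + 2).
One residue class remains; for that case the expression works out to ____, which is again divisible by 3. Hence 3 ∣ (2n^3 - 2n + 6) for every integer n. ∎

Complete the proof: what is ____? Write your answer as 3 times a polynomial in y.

3(18y^3 + 18y^2 + 4y + 2)

The residues treated are {2, 0}, so the missing case is n ≡ 1 (mod 3); write n = 3y+1.
Then 2(3y+1)^3 - 2(3y+1) + 6 = 54y^3 + 54y^2 + 12y + 6 = 3(18y^3 + 18y^2 + 4y + 2).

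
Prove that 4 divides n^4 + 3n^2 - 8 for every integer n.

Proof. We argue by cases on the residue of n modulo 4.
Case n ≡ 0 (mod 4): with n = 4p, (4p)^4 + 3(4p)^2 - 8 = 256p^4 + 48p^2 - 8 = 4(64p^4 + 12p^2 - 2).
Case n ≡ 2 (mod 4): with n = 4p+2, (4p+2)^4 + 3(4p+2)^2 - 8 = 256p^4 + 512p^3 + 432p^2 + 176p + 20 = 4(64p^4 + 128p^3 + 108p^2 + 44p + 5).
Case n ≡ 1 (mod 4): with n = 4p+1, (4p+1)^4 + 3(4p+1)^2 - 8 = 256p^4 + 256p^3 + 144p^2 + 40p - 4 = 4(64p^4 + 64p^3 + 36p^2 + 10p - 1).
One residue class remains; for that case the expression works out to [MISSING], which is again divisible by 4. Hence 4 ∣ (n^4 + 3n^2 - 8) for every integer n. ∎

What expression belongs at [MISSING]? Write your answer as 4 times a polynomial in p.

4(64p^4 + 192p^3 + 228p^2 + 126p + 25)

The residues treated are {0, 2, 1}, so the missing case is n ≡ 3 (mod 4); write n = 4p+3.
Then (4p+3)^4 + 3(4p+3)^2 - 8 = 256p^4 + 768p^3 + 912p^2 + 504p + 100 = 4(64p^4 + 192p^3 + 228p^2 + 126p + 25).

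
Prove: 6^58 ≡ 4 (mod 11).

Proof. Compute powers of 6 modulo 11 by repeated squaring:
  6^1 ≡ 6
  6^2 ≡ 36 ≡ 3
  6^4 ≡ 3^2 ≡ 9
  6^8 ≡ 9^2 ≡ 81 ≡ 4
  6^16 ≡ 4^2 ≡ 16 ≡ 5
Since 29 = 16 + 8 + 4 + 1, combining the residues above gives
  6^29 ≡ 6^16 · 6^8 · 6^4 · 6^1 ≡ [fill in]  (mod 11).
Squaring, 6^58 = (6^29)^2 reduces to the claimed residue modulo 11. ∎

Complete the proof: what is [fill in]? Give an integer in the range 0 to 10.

2

6^16 · 6^8 · 6^4 · 6^1 ≡ 5 · 4 · 9 · 6 = 1080.
1080 mod 11 = 2, so 6^29 ≡ 2 (mod 11).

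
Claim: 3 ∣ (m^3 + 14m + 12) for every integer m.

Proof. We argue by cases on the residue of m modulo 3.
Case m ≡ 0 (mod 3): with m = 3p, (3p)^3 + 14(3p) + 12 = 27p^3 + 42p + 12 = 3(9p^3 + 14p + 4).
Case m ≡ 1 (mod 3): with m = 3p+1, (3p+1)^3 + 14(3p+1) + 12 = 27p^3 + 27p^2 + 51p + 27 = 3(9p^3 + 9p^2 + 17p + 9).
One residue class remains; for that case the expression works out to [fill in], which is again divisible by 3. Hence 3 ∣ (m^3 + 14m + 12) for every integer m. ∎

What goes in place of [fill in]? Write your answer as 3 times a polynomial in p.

Only m ≡ 2 (mod 3) is unaccounted for. Put m = 3p+2:
(3p+2)^3 + 14(3p+2) + 12 expands to 27p^3 + 54p^2 + 78p + 48,
and factoring out 3 leaves 3(9p^3 + 18p^2 + 26p + 16).

3(9p^3 + 18p^2 + 26p + 16)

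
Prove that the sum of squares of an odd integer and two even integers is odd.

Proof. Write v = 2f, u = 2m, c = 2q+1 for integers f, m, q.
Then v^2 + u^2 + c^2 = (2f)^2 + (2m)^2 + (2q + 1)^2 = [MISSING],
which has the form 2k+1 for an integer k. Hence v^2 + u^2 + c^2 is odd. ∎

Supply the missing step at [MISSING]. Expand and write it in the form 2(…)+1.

(2f)^2 + (2m)^2 + (2q + 1)^2 = 4f^2 + 4m^2 + 4q^2 + 4q + 1
= 2(2f^2 + 2m^2 + 2q^2 + 2q) + 1.
Since 2f^2 + 2m^2 + 2q^2 + 2q is an integer, the sum of squares is of the form 2k+1 for an integer k.

2(2f^2 + 2m^2 + 2q^2 + 2q) + 1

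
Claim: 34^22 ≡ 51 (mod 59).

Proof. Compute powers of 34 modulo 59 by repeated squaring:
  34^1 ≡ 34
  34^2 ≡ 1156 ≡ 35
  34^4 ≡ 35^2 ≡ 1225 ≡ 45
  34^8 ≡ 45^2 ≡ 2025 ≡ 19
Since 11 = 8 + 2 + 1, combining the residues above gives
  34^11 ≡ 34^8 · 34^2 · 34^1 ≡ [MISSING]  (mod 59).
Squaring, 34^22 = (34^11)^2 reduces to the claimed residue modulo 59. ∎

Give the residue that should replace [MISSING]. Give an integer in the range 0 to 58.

34^8 · 34^2 · 34^1 ≡ 19 · 35 · 34 = 22610.
22610 mod 59 = 13, so 34^11 ≡ 13 (mod 59).

13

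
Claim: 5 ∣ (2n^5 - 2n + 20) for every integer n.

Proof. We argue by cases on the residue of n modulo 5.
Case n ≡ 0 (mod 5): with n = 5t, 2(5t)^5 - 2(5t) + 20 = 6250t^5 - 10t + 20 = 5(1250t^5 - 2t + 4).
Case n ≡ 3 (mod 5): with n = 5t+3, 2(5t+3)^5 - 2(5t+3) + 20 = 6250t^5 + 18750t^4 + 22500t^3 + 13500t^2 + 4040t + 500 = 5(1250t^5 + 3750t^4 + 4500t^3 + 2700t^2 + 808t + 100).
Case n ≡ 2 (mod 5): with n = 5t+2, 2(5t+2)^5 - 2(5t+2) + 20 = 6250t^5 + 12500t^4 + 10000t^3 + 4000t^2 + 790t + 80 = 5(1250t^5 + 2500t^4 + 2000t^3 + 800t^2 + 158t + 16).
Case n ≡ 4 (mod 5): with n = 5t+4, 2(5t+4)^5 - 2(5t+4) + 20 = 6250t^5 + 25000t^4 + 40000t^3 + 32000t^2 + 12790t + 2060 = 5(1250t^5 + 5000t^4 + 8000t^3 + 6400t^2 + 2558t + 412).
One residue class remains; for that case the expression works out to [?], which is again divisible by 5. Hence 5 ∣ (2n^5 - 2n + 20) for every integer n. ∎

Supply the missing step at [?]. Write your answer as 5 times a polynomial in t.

5(1250t^5 + 1250t^4 + 500t^3 + 100t^2 + 8t + 4)

The residues treated are {0, 3, 2, 4}, so the missing case is n ≡ 1 (mod 5); write n = 5t+1.
Then 2(5t+1)^5 - 2(5t+1) + 20 = 6250t^5 + 6250t^4 + 2500t^3 + 500t^2 + 40t + 20 = 5(1250t^5 + 1250t^4 + 500t^3 + 100t^2 + 8t + 4).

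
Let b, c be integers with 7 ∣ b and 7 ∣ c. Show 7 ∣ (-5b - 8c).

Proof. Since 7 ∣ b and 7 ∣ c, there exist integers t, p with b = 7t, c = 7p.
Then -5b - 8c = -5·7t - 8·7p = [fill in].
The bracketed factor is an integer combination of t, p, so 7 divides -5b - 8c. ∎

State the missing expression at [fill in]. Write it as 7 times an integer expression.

Pull the common 7 out of every term: -5·7t - 8·7p = 7(-8p - 5t).
-8p - 5t is an integer, which exhibits the divisibility.

7(-8p - 5t)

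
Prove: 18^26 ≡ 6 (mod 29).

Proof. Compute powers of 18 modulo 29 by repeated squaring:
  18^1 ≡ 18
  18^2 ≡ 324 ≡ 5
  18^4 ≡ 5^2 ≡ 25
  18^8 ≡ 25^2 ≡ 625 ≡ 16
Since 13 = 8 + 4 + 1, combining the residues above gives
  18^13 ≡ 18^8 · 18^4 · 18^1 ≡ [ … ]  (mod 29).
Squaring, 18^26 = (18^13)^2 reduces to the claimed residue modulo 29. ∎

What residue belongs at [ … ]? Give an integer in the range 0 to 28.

8

Multiply the listed residues: 16 · 25 · 18 = 400 → 7200.
Reducing modulo 29: 7200 = 248·29 + 8, so 18^13 ≡ 8.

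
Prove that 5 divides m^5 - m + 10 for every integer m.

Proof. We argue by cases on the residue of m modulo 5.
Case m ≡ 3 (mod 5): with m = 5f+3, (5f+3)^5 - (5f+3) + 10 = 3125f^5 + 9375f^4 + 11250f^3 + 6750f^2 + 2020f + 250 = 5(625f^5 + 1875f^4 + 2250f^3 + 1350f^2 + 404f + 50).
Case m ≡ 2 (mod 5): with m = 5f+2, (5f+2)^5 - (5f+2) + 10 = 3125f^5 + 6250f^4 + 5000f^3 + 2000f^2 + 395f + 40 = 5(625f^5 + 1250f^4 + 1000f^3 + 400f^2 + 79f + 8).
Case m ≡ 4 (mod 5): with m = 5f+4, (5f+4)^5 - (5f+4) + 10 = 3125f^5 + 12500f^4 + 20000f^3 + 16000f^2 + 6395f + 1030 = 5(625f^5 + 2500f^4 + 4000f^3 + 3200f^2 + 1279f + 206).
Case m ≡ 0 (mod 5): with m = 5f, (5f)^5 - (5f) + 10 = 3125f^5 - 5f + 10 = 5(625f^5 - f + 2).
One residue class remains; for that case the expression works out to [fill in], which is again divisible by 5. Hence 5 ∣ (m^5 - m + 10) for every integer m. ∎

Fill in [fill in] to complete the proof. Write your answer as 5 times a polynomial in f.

Only m ≡ 1 (mod 5) is unaccounted for. Put m = 5f+1:
(5f+1)^5 - (5f+1) + 10 expands to 3125f^5 + 3125f^4 + 1250f^3 + 250f^2 + 20f + 10,
and factoring out 5 leaves 5(625f^5 + 625f^4 + 250f^3 + 50f^2 + 4f + 2).

5(625f^5 + 625f^4 + 250f^3 + 50f^2 + 4f + 2)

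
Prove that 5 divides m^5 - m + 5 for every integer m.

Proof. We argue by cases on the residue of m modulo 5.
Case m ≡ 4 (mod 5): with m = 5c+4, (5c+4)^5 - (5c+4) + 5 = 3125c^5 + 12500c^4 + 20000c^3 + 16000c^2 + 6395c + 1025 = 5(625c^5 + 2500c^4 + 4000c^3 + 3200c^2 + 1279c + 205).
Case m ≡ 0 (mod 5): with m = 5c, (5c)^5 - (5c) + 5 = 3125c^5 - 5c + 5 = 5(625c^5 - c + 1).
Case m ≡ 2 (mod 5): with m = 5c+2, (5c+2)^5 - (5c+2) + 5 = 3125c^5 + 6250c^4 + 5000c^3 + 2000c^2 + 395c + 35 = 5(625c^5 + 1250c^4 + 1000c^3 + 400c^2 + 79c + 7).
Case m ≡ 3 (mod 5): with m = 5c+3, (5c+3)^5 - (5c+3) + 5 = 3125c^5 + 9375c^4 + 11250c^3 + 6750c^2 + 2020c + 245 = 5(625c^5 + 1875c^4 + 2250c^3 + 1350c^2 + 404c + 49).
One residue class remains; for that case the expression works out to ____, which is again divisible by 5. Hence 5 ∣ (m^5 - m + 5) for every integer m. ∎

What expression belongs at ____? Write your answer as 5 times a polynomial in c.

5(625c^5 + 625c^4 + 250c^3 + 50c^2 + 4c + 1)

Only m ≡ 1 (mod 5) is unaccounted for. Put m = 5c+1:
(5c+1)^5 - (5c+1) + 5 expands to 3125c^5 + 3125c^4 + 1250c^3 + 250c^2 + 20c + 5,
and factoring out 5 leaves 5(625c^5 + 625c^4 + 250c^3 + 50c^2 + 4c + 1).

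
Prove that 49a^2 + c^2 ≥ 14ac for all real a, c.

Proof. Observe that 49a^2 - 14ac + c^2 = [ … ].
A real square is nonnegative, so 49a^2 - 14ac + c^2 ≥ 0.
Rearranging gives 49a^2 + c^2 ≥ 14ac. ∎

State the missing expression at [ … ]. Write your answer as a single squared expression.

The leading and trailing coefficients are 7^2 and 1^2, and 14 = 2·7·1, so the trinomial is (7a - c)^2.
Hence 49a^2 - 14ac + c^2 ≥ 0.

(7a - c)^2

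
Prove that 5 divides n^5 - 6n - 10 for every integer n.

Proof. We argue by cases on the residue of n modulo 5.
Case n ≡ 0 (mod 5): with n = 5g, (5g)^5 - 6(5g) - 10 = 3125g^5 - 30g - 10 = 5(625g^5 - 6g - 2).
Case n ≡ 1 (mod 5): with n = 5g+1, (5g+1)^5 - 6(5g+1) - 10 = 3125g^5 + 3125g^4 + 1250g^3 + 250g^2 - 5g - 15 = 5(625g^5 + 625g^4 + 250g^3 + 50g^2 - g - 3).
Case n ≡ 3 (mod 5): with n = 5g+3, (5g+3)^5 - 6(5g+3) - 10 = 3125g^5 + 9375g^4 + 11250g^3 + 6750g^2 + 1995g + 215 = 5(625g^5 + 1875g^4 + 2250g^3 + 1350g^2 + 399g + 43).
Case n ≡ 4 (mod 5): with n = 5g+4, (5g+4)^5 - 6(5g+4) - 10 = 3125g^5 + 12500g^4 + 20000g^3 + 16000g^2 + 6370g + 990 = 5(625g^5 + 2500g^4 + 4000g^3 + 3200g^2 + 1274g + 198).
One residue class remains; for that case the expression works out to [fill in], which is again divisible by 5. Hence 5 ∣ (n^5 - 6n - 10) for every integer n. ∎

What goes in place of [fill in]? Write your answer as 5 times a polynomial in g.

5(625g^5 + 1250g^4 + 1000g^3 + 400g^2 + 74g + 2)

Only n ≡ 2 (mod 5) is unaccounted for. Put n = 5g+2:
(5g+2)^5 - 6(5g+2) - 10 expands to 3125g^5 + 6250g^4 + 5000g^3 + 2000g^2 + 370g + 10,
and factoring out 5 leaves 5(625g^5 + 1250g^4 + 1000g^3 + 400g^2 + 74g + 2).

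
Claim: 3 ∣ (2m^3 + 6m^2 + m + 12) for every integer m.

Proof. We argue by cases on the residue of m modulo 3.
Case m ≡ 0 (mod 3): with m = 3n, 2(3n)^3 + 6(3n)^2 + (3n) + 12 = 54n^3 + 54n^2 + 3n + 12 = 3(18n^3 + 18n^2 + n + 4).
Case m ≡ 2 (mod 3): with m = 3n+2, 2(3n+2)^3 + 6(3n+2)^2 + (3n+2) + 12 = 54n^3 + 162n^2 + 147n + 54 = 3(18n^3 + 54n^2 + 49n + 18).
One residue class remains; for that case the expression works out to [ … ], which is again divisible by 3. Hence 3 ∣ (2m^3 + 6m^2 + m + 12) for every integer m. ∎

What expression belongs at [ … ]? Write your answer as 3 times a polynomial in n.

3(18n^3 + 36n^2 + 19n + 7)

The residues treated are {0, 2}, so the missing case is m ≡ 1 (mod 3); write m = 3n+1.
Then 2(3n+1)^3 + 6(3n+1)^2 + (3n+1) + 12 = 54n^3 + 108n^2 + 57n + 21 = 3(18n^3 + 36n^2 + 19n + 7).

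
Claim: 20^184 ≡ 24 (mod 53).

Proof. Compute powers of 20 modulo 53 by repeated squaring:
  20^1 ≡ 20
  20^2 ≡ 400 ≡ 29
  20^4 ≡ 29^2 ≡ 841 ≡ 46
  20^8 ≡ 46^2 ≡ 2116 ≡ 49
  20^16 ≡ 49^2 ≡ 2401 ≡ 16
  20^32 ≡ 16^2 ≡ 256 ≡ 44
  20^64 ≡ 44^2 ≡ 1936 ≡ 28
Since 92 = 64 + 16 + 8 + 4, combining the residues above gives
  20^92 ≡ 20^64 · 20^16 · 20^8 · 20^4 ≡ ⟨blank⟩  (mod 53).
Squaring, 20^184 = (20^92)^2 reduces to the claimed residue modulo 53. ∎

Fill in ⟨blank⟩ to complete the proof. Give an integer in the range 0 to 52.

20^64 · 20^16 · 20^8 · 20^4 ≡ 28 · 16 · 49 · 46 = 1009792.
1009792 mod 53 = 36, so 20^92 ≡ 36 (mod 53).

36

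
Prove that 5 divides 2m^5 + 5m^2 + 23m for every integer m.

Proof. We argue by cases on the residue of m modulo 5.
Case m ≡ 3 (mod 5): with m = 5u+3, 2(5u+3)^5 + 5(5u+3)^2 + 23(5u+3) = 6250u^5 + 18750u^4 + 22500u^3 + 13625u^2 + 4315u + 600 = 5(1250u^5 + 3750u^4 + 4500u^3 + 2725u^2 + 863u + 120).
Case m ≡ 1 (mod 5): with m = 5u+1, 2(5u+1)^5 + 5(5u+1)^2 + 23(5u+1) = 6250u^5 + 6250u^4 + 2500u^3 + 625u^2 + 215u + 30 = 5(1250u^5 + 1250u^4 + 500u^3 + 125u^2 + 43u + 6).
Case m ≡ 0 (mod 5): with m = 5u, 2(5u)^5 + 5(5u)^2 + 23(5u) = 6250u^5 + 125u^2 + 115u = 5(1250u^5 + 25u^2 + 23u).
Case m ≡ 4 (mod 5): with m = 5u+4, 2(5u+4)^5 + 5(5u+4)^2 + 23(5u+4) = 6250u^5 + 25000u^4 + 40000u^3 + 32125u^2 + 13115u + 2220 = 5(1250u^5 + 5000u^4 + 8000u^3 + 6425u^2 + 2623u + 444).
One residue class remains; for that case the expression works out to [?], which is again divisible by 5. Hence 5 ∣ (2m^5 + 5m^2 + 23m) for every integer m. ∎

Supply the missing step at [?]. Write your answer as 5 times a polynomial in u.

The residues treated are {3, 1, 0, 4}, so the missing case is m ≡ 2 (mod 5); write m = 5u+2.
Then 2(5u+2)^5 + 5(5u+2)^2 + 23(5u+2) = 6250u^5 + 12500u^4 + 10000u^3 + 4125u^2 + 1015u + 130 = 5(1250u^5 + 2500u^4 + 2000u^3 + 825u^2 + 203u + 26).

5(1250u^5 + 2500u^4 + 2000u^3 + 825u^2 + 203u + 26)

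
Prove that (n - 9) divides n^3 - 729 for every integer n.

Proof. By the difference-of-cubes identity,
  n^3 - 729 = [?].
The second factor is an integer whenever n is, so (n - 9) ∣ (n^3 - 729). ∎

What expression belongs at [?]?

a^3 - b^3 = (a - b)(a^2 + ab + b^2). With a = n, b = 9:
n^3 - 729 = (n - 9)(n^2 + 9n + 81).

(n - 9)(n^2 + 9n + 81)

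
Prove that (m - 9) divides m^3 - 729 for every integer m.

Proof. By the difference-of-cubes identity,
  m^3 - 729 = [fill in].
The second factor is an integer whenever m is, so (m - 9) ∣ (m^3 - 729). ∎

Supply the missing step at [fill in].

Polynomial division of m^3 - 729 by m - 9 leaves remainder 0 and quotient m^2 + 9m + 81.
Hence m^3 - 729 = (m - 9)(m^2 + 9m + 81).

(m - 9)(m^2 + 9m + 81)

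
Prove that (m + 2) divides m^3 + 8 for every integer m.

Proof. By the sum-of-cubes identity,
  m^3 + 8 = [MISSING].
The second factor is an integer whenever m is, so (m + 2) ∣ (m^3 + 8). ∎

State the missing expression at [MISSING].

(m + 2)(m^2 - 2m + 4)

a^3 + b^3 = (a + b)(a^2 - ab + b^2). With a = m, b = 2:
m^3 + 8 = (m + 2)(m^2 - 2m + 4).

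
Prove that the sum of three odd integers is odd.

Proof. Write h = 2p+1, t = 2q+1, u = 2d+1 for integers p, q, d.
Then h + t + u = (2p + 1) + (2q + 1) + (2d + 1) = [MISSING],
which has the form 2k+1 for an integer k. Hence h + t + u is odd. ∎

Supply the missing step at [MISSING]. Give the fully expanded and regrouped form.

2(d + p + q + 1) + 1

(2p + 1) + (2q + 1) + (2d + 1) = 2d + 2p + 2q + 3
= 2(d + p + q + 1) + 1.
Since d + p + q + 1 is an integer, the sum is of the form 2k+1 for an integer k.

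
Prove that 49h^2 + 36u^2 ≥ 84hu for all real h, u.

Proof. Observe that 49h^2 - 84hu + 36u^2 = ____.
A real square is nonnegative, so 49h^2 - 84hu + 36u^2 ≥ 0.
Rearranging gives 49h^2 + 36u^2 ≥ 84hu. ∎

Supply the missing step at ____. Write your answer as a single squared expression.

(7h - 6u)^2

49h^2 - 84hu + 36u^2 is a perfect-square trinomial: the outer terms are (7h)^2 and (6u)^2, and the cross term is -2·7h·6u.
So 49h^2 - 84hu + 36u^2 = (7h - 6u)^2 ≥ 0.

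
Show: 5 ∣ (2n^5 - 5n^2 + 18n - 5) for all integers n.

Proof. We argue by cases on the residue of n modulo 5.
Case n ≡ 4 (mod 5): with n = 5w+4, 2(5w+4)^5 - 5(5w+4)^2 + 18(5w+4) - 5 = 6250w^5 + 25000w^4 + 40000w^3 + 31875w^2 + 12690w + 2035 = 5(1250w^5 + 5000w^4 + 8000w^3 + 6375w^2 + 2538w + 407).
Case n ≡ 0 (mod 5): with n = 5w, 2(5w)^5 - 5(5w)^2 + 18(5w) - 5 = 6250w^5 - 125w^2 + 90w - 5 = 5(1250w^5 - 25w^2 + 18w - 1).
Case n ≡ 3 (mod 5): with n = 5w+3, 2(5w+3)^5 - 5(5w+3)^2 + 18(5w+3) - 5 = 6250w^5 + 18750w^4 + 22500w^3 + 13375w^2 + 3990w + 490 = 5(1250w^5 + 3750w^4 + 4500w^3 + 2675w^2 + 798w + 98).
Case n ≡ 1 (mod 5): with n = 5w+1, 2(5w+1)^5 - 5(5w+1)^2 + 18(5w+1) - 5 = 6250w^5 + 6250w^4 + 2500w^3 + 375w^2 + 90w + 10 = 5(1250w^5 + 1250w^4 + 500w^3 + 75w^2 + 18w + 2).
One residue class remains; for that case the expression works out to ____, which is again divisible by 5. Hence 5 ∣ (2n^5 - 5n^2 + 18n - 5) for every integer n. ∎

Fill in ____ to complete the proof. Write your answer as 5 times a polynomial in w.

5(1250w^5 + 2500w^4 + 2000w^3 + 775w^2 + 158w + 15)

Only n ≡ 2 (mod 5) is unaccounted for. Put n = 5w+2:
2(5w+2)^5 - 5(5w+2)^2 + 18(5w+2) - 5 expands to 6250w^5 + 12500w^4 + 10000w^3 + 3875w^2 + 790w + 75,
and factoring out 5 leaves 5(1250w^5 + 2500w^4 + 2000w^3 + 775w^2 + 158w + 15).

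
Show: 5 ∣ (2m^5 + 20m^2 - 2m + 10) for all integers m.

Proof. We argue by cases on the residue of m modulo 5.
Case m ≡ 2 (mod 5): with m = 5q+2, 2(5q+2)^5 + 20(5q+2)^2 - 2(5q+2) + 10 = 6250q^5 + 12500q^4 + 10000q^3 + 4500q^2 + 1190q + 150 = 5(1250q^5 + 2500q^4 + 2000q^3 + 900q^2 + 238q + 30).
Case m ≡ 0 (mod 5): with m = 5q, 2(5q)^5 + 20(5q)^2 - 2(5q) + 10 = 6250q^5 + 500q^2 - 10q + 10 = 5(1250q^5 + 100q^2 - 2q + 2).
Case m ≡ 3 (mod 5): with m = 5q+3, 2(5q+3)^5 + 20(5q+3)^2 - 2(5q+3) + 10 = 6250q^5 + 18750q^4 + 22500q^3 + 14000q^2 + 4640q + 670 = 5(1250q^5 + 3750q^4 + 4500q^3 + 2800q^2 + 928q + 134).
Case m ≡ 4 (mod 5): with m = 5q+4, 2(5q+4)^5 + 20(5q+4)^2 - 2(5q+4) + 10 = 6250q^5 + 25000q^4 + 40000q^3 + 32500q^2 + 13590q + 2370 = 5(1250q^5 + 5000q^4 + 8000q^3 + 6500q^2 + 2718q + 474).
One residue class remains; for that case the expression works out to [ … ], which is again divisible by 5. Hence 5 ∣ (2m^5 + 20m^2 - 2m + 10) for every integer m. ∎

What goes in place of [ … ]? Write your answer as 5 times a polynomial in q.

The residues treated are {2, 0, 3, 4}, so the missing case is m ≡ 1 (mod 5); write m = 5q+1.
Then 2(5q+1)^5 + 20(5q+1)^2 - 2(5q+1) + 10 = 6250q^5 + 6250q^4 + 2500q^3 + 1000q^2 + 240q + 30 = 5(1250q^5 + 1250q^4 + 500q^3 + 200q^2 + 48q + 6).

5(1250q^5 + 1250q^4 + 500q^3 + 200q^2 + 48q + 6)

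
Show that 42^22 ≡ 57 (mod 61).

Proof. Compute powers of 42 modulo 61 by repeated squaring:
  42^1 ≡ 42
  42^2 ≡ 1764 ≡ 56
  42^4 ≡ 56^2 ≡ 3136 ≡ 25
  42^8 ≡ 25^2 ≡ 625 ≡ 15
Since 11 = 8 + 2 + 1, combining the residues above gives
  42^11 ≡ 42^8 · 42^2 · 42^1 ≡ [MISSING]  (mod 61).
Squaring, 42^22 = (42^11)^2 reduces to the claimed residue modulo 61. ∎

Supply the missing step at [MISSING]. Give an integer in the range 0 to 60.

22

Multiply the listed residues: 15 · 56 · 42 = 840 → 35280.
Reducing modulo 61: 35280 = 578·61 + 22, so 42^11 ≡ 22.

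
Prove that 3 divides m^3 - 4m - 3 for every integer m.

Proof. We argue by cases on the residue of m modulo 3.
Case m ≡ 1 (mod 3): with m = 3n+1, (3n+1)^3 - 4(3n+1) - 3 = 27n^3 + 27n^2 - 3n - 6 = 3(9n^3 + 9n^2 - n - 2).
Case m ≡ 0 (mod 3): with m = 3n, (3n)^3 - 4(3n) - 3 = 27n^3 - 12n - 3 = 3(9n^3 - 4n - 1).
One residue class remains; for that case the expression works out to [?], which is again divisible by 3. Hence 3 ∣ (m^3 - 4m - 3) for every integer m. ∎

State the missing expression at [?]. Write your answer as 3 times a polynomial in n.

The residues treated are {1, 0}, so the missing case is m ≡ 2 (mod 3); write m = 3n+2.
Then (3n+2)^3 - 4(3n+2) - 3 = 27n^3 + 54n^2 + 24n - 3 = 3(9n^3 + 18n^2 + 8n - 1).

3(9n^3 + 18n^2 + 8n - 1)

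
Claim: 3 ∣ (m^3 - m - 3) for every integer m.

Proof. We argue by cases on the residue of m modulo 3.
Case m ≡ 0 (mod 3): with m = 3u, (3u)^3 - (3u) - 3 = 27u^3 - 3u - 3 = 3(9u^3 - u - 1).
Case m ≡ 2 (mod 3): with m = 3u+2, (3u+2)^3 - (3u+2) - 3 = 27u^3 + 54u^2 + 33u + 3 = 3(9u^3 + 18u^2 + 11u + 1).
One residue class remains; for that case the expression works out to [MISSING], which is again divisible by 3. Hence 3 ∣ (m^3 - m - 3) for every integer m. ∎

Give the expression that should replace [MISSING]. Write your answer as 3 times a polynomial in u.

Only m ≡ 1 (mod 3) is unaccounted for. Put m = 3u+1:
(3u+1)^3 - (3u+1) - 3 expands to 27u^3 + 27u^2 + 6u - 3,
and factoring out 3 leaves 3(9u^3 + 9u^2 + 2u - 1).

3(9u^3 + 9u^2 + 2u - 1)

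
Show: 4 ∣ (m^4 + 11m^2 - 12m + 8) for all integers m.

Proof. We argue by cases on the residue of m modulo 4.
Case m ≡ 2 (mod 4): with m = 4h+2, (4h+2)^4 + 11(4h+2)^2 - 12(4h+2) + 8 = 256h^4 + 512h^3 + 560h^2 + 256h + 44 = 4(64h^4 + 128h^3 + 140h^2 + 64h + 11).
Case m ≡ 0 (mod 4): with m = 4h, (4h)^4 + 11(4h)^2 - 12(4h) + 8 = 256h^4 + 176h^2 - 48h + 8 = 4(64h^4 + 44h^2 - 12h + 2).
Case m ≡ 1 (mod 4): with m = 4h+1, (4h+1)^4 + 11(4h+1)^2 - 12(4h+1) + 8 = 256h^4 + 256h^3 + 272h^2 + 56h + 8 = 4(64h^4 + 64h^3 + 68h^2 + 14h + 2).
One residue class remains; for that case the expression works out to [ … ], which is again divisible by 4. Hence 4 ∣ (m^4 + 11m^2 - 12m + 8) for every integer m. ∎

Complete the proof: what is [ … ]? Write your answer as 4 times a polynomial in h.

4(64h^4 + 192h^3 + 260h^2 + 162h + 38)

The residues treated are {2, 0, 1}, so the missing case is m ≡ 3 (mod 4); write m = 4h+3.
Then (4h+3)^4 + 11(4h+3)^2 - 12(4h+3) + 8 = 256h^4 + 768h^3 + 1040h^2 + 648h + 152 = 4(64h^4 + 192h^3 + 260h^2 + 162h + 38).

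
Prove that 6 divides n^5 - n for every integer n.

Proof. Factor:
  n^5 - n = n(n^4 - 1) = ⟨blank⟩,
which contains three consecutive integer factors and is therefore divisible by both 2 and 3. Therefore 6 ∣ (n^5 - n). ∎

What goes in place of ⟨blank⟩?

n^4 - 1 = (n^2 - 1)(n^2 + 1), and n^2 - 1 = (n-1)(n+1).
So n(n^4 - 1) = (n - 1)n(n + 1)(n^2 + 1).

(n - 1)n(n + 1)(n^2 + 1)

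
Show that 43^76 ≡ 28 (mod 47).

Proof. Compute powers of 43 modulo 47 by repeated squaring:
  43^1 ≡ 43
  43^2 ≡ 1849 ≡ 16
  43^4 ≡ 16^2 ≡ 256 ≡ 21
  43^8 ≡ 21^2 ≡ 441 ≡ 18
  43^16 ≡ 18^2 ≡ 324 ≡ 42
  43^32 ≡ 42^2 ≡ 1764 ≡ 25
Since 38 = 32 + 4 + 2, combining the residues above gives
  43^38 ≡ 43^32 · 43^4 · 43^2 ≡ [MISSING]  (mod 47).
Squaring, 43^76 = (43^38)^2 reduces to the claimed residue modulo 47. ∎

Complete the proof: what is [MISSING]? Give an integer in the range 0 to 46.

34

Multiply the listed residues: 25 · 21 · 16 = 525 → 8400.
Reducing modulo 47: 8400 = 178·47 + 34, so 43^38 ≡ 34.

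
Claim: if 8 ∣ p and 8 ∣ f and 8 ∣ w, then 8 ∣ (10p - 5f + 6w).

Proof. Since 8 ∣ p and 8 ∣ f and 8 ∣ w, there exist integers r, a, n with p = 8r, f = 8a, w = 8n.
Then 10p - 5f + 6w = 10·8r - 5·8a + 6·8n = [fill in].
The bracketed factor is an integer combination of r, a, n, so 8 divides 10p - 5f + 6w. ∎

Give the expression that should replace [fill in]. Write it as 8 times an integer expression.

8(-5a + 6n + 10r)

Pull the common 8 out of every term: 10·8r - 5·8a + 6·8n = 8(-5a + 6n + 10r).
-5a + 6n + 10r is an integer, which exhibits the divisibility.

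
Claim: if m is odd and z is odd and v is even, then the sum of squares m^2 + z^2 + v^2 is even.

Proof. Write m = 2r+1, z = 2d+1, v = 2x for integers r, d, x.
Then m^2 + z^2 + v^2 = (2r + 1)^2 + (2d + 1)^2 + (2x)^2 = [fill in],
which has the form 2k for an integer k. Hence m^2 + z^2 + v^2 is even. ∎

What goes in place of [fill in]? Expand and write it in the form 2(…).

2(2d^2 + 2d + 2r^2 + 2r + 2x^2 + 1)

(2r + 1)^2 + (2d + 1)^2 + (2x)^2 = 4d^2 + 4d + 4r^2 + 4r + 4x^2 + 2
= 2(2d^2 + 2d + 2r^2 + 2r + 2x^2 + 1).
Since 2d^2 + 2d + 2r^2 + 2r + 2x^2 + 1 is an integer, the sum of squares is of the form 2k for an integer k.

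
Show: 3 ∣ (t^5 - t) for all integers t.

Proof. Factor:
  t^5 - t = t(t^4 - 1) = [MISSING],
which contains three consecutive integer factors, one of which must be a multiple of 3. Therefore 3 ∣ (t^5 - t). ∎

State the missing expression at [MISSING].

t^4 - 1 = (t^2 - 1)(t^2 + 1), and t^2 - 1 = (t-1)(t+1).
So t(t^4 - 1) = (t - 1)t(t + 1)(t^2 + 1).

(t - 1)t(t + 1)(t^2 + 1)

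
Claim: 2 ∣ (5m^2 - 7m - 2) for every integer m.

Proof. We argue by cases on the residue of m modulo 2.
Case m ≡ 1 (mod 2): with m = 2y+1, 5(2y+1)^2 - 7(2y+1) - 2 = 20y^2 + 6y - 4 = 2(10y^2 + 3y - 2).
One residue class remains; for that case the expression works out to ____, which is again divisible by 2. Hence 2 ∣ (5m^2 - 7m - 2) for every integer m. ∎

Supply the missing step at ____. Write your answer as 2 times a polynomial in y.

Only m ≡ 0 (mod 2) is unaccounted for. Put m = 2y:
5(2y)^2 - 7(2y) - 2 expands to 20y^2 - 14y - 2,
and factoring out 2 leaves 2(10y^2 - 7y - 1).

2(10y^2 - 7y - 1)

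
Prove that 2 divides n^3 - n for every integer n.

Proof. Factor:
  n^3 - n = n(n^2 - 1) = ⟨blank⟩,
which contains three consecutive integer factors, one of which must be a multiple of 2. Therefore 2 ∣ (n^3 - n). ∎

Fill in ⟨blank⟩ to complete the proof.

n(n^2 - 1) = n(n - 1)(n + 1) = (n - 1)n(n + 1).
These three factors are consecutive integers, so their product is divisible by 2.

(n - 1)n(n + 1)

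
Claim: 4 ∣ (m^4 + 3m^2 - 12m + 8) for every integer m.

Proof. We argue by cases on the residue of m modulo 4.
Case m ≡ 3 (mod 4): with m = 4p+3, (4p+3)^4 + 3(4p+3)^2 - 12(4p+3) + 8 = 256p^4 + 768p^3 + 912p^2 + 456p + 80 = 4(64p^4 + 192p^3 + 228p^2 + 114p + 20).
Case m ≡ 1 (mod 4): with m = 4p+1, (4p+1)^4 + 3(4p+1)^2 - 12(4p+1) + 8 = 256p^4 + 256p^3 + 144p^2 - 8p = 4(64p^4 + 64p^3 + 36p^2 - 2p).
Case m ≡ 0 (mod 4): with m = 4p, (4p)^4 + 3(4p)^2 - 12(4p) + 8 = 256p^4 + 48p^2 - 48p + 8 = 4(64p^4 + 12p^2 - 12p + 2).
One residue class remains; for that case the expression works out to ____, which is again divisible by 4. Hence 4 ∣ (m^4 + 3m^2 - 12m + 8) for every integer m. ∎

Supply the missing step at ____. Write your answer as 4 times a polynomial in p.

Only m ≡ 2 (mod 4) is unaccounted for. Put m = 4p+2:
(4p+2)^4 + 3(4p+2)^2 - 12(4p+2) + 8 expands to 256p^4 + 512p^3 + 432p^2 + 128p + 12,
and factoring out 4 leaves 4(64p^4 + 128p^3 + 108p^2 + 32p + 3).

4(64p^4 + 128p^3 + 108p^2 + 32p + 3)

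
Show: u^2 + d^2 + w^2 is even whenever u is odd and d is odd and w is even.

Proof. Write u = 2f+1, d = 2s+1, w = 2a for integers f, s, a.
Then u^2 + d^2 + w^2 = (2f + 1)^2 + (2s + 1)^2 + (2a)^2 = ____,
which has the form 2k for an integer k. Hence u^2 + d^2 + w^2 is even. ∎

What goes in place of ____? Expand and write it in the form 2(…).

(2f + 1)^2 + (2s + 1)^2 + (2a)^2 = 4a^2 + 4f^2 + 4f + 4s^2 + 4s + 2
= 2(2a^2 + 2f^2 + 2f + 2s^2 + 2s + 1).
Since 2a^2 + 2f^2 + 2f + 2s^2 + 2s + 1 is an integer, the sum of squares is of the form 2k for an integer k.

2(2a^2 + 2f^2 + 2f + 2s^2 + 2s + 1)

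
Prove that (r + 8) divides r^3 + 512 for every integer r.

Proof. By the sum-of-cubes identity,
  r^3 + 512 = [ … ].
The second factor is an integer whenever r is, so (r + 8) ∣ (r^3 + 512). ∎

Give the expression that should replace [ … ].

Polynomial division of r^3 + 512 by r + 8 leaves remainder 0 and quotient r^2 - 8r + 64.
Hence r^3 + 512 = (r + 8)(r^2 - 8r + 64).

(r + 8)(r^2 - 8r + 64)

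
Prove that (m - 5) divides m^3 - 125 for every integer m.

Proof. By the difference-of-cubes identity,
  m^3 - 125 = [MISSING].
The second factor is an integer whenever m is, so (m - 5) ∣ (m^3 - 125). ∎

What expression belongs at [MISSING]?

(m - 5)(m^2 + 5m + 25)

Polynomial division of m^3 - 125 by m - 5 leaves remainder 0 and quotient m^2 + 5m + 25.
Hence m^3 - 125 = (m - 5)(m^2 + 5m + 25).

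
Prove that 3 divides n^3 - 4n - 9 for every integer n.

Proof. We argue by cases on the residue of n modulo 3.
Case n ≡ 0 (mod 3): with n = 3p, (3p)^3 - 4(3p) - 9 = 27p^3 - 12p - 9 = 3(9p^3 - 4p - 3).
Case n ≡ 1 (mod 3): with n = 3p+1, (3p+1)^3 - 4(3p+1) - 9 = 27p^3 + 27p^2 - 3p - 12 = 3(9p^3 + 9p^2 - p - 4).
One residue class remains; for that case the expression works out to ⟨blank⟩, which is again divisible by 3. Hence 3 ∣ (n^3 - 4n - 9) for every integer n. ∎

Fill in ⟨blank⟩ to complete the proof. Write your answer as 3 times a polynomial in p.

The residues treated are {0, 1}, so the missing case is n ≡ 2 (mod 3); write n = 3p+2.
Then (3p+2)^3 - 4(3p+2) - 9 = 27p^3 + 54p^2 + 24p - 9 = 3(9p^3 + 18p^2 + 8p - 3).

3(9p^3 + 18p^2 + 8p - 3)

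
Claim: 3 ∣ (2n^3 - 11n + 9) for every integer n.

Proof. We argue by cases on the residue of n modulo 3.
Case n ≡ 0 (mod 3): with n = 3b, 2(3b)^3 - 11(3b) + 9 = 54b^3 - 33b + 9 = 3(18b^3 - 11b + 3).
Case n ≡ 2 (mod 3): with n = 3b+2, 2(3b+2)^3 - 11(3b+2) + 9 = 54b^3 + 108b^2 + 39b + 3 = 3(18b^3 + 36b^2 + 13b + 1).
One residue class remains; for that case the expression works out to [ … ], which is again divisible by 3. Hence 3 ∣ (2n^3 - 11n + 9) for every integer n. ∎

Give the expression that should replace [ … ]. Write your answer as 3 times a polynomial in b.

The residues treated are {0, 2}, so the missing case is n ≡ 1 (mod 3); write n = 3b+1.
Then 2(3b+1)^3 - 11(3b+1) + 9 = 54b^3 + 54b^2 - 15b = 3(18b^3 + 18b^2 - 5b).

3(18b^3 + 18b^2 - 5b)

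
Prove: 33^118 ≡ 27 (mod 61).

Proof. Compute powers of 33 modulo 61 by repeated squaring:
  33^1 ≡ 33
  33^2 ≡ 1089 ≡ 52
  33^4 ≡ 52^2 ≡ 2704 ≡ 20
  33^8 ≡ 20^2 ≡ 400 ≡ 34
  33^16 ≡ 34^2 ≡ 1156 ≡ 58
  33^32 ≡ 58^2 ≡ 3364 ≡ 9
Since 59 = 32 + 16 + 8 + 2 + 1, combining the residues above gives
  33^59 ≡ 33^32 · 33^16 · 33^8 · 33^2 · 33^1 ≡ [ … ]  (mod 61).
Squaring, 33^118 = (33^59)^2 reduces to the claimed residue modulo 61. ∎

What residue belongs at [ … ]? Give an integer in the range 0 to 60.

Multiply the listed residues: 9 · 58 · 34 · 52 · 33 = 522 → 17748 → 922896 → 30455568.
Reducing modulo 61: 30455568 = 499271·61 + 37, so 33^59 ≡ 37.

37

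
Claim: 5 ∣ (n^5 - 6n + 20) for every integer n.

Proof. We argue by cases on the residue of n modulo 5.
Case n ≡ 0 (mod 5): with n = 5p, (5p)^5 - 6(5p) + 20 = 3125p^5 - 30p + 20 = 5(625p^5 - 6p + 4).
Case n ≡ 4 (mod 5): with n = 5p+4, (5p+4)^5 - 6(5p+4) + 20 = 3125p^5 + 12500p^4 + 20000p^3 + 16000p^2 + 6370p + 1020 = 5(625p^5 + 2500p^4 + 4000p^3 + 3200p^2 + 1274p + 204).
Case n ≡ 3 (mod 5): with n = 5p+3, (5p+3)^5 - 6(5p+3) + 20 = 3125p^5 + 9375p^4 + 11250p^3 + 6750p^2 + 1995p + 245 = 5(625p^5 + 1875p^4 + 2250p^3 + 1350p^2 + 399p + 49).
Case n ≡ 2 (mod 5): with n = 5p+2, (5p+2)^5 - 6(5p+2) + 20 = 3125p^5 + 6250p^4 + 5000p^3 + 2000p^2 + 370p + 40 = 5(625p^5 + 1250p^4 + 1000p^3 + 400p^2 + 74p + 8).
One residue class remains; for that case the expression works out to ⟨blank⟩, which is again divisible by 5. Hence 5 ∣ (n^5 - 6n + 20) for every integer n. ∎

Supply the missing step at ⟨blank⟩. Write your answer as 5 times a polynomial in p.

Only n ≡ 1 (mod 5) is unaccounted for. Put n = 5p+1:
(5p+1)^5 - 6(5p+1) + 20 expands to 3125p^5 + 3125p^4 + 1250p^3 + 250p^2 - 5p + 15,
and factoring out 5 leaves 5(625p^5 + 625p^4 + 250p^3 + 50p^2 - p + 3).

5(625p^5 + 625p^4 + 250p^3 + 50p^2 - p + 3)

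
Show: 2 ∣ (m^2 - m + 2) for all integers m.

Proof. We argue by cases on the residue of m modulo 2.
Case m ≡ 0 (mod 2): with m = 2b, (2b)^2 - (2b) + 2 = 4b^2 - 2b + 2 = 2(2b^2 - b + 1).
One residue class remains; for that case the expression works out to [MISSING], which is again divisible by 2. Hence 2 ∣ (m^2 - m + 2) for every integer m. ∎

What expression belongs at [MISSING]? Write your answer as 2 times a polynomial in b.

The residues treated are {0}, so the missing case is m ≡ 1 (mod 2); write m = 2b+1.
Then (2b+1)^2 - (2b+1) + 2 = 4b^2 + 2b + 2 = 2(2b^2 + b + 1).

2(2b^2 + b + 1)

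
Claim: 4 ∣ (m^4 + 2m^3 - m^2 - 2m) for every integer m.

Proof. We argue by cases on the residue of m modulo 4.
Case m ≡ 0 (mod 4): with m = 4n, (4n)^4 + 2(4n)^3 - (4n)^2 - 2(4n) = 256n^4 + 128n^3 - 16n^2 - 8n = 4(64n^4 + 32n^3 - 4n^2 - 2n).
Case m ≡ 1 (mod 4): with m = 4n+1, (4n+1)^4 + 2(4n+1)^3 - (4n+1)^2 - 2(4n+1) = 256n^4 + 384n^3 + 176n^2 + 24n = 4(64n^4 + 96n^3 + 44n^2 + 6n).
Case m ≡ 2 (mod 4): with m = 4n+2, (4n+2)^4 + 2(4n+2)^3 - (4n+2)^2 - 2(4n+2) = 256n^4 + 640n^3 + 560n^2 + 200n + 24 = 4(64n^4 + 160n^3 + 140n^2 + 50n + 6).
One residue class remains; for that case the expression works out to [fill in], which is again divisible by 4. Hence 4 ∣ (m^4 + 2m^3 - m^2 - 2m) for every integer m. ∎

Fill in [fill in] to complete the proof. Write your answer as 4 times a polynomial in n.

The residues treated are {0, 1, 2}, so the missing case is m ≡ 3 (mod 4); write m = 4n+3.
Then (4n+3)^4 + 2(4n+3)^3 - (4n+3)^2 - 2(4n+3) = 256n^4 + 896n^3 + 1136n^2 + 616n + 120 = 4(64n^4 + 224n^3 + 284n^2 + 154n + 30).

4(64n^4 + 224n^3 + 284n^2 + 154n + 30)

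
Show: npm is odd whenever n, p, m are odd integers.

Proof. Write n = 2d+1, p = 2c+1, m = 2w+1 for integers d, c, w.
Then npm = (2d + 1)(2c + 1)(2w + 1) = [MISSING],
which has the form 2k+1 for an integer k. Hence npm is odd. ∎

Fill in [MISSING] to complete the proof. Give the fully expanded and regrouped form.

2(4cdw + 2cd + 2cw + c + 2dw + d + w) + 1

(2d + 1)(2c + 1)(2w + 1) = 8cdw + 4cd + 4cw + 2c + 4dw + 2d + 2w + 1
= 2(4cdw + 2cd + 2cw + c + 2dw + d + w) + 1.
Since 4cdw + 2cd + 2cw + c + 2dw + d + w is an integer, the product is of the form 2k+1 for an integer k.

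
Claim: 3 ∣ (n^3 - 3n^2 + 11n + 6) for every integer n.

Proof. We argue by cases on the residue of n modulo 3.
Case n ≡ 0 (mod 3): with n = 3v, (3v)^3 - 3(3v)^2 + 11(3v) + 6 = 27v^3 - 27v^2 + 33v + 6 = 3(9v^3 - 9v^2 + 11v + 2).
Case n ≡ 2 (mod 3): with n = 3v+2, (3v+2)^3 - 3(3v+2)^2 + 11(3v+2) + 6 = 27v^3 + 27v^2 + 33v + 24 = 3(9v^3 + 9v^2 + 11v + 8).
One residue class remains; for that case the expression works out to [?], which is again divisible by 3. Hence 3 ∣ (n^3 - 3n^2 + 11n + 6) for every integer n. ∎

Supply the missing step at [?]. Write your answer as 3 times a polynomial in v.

Only n ≡ 1 (mod 3) is unaccounted for. Put n = 3v+1:
(3v+1)^3 - 3(3v+1)^2 + 11(3v+1) + 6 expands to 27v^3 + 24v + 15,
and factoring out 3 leaves 3(9v^3 + 8v + 5).

3(9v^3 + 8v + 5)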